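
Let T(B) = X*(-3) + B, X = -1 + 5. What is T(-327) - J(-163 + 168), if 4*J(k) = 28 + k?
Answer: -1389/4 ≈ -347.25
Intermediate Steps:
X = 4
T(B) = -12 + B (T(B) = 4*(-3) + B = -12 + B)
J(k) = 7 + k/4 (J(k) = (28 + k)/4 = 7 + k/4)
T(-327) - J(-163 + 168) = (-12 - 327) - (7 + (-163 + 168)/4) = -339 - (7 + (1/4)*5) = -339 - (7 + 5/4) = -339 - 1*33/4 = -339 - 33/4 = -1389/4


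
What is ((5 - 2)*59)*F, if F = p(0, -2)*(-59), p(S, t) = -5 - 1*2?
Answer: 73101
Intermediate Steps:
p(S, t) = -7 (p(S, t) = -5 - 2 = -7)
F = 413 (F = -7*(-59) = 413)
((5 - 2)*59)*F = ((5 - 2)*59)*413 = (3*59)*413 = 177*413 = 73101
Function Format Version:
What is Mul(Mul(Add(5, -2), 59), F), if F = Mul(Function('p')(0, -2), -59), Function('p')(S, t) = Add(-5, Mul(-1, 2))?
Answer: 73101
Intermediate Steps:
Function('p')(S, t) = -7 (Function('p')(S, t) = Add(-5, -2) = -7)
F = 413 (F = Mul(-7, -59) = 413)
Mul(Mul(Add(5, -2), 59), F) = Mul(Mul(Add(5, -2), 59), 413) = Mul(Mul(3, 59), 413) = Mul(177, 413) = 73101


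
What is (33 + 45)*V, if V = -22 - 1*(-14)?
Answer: -624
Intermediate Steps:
V = -8 (V = -22 + 14 = -8)
(33 + 45)*V = (33 + 45)*(-8) = 78*(-8) = -624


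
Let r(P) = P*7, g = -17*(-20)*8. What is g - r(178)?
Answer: 1474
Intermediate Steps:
g = 2720 (g = 340*8 = 2720)
r(P) = 7*P
g - r(178) = 2720 - 7*178 = 2720 - 1*1246 = 2720 - 1246 = 1474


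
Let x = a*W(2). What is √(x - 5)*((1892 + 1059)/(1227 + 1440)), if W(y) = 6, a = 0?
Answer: 2951*I*√5/2667 ≈ 2.4742*I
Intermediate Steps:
x = 0 (x = 0*6 = 0)
√(x - 5)*((1892 + 1059)/(1227 + 1440)) = √(0 - 5)*((1892 + 1059)/(1227 + 1440)) = √(-5)*(2951/2667) = (I*√5)*(2951*(1/2667)) = (I*√5)*(2951/2667) = 2951*I*√5/2667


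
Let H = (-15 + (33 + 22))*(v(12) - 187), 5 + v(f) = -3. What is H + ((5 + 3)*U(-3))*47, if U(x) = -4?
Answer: -9304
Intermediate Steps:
v(f) = -8 (v(f) = -5 - 3 = -8)
H = -7800 (H = (-15 + (33 + 22))*(-8 - 187) = (-15 + 55)*(-195) = 40*(-195) = -7800)
H + ((5 + 3)*U(-3))*47 = -7800 + ((5 + 3)*(-4))*47 = -7800 + (8*(-4))*47 = -7800 - 32*47 = -7800 - 1504 = -9304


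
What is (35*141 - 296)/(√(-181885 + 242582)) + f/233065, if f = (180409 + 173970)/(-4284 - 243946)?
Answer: -354379/57853724950 + 4639*√60697/60697 ≈ 18.830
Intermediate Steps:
f = -354379/248230 (f = 354379/(-248230) = 354379*(-1/248230) = -354379/248230 ≈ -1.4276)
(35*141 - 296)/(√(-181885 + 242582)) + f/233065 = (35*141 - 296)/(√(-181885 + 242582)) - 354379/248230/233065 = (4935 - 296)/(√60697) - 354379/248230*1/233065 = 4639*(√60697/60697) - 354379/57853724950 = 4639*√60697/60697 - 354379/57853724950 = -354379/57853724950 + 4639*√60697/60697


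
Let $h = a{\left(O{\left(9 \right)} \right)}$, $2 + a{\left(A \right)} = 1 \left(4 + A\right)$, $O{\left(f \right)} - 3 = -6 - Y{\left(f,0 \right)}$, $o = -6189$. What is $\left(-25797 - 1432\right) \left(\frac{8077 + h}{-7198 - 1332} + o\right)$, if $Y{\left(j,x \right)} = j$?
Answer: $\frac{1437697653273}{8530} \approx 1.6855 \cdot 10^{8}$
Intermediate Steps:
$O{\left(f \right)} = -3 - f$ ($O{\left(f \right)} = 3 - \left(6 + f\right) = -3 - f$)
$a{\left(A \right)} = 2 + A$ ($a{\left(A \right)} = -2 + 1 \left(4 + A\right) = -2 + \left(4 + A\right) = 2 + A$)
$h = -10$ ($h = 2 - 12 = -10$)
$\left(-25797 - 1432\right) \left(\frac{8077 + h}{-7198 - 1332} + o\right) = \left(-25797 - 1432\right) \left(\frac{8077 - 10}{-7198 - 1332} - 6189\right) = - 27229 \left(\frac{8067}{-8530} - 6189\right) = - 27229 \left(8067 \left(- \frac{1}{8530}\right) - 6189\right) = - 27229 \left(- \frac{8067}{8530} - 6189\right) = \left(-27229\right) \left(- \frac{52800237}{8530}\right) = \frac{1437697653273}{8530}$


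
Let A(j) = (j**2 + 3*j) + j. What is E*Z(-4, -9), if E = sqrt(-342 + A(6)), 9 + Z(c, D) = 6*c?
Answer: -33*I*sqrt(282) ≈ -554.16*I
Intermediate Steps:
A(j) = j**2 + 4*j
Z(c, D) = -9 + 6*c
E = I*sqrt(282) (E = sqrt(-342 + 6*(4 + 6)) = sqrt(-342 + 6*10) = sqrt(-342 + 60) = sqrt(-282) = I*sqrt(282) ≈ 16.793*I)
E*Z(-4, -9) = (I*sqrt(282))*(-9 + 6*(-4)) = (I*sqrt(282))*(-9 - 24) = (I*sqrt(282))*(-33) = -33*I*sqrt(282)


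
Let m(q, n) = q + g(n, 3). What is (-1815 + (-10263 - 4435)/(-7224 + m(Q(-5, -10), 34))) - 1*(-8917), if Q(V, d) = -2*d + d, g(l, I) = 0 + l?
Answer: 25503529/3590 ≈ 7104.0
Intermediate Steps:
g(l, I) = l
Q(V, d) = -d
m(q, n) = n + q (m(q, n) = q + n = n + q)
(-1815 + (-10263 - 4435)/(-7224 + m(Q(-5, -10), 34))) - 1*(-8917) = (-1815 + (-10263 - 4435)/(-7224 + (34 - 1*(-10)))) - 1*(-8917) = (-1815 - 14698/(-7224 + (34 + 10))) + 8917 = (-1815 - 14698/(-7224 + 44)) + 8917 = (-1815 - 14698/(-7180)) + 8917 = (-1815 - 14698*(-1/7180)) + 8917 = (-1815 + 7349/3590) + 8917 = -6508501/3590 + 8917 = 25503529/3590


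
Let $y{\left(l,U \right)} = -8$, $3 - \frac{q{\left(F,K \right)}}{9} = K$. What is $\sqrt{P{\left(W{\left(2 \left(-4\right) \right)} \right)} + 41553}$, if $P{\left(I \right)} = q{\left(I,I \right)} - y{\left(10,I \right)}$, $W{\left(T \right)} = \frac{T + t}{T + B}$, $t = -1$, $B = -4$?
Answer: $\frac{5 \sqrt{6653}}{2} \approx 203.91$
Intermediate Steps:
$q{\left(F,K \right)} = 27 - 9 K$
$W{\left(T \right)} = \frac{-1 + T}{-4 + T}$ ($W{\left(T \right)} = \frac{T - 1}{T - 4} = \frac{-1 + T}{-4 + T}$)
$P{\left(I \right)} = 35 - 9 I$ ($P{\left(I \right)} = \left(27 - 9 I\right) - -8 = \left(27 - 9 I\right) + 8 = 35 - 9 I$)
$\sqrt{P{\left(W{\left(2 \left(-4\right) \right)} \right)} + 41553} = \sqrt{\left(35 - 9 \frac{-1 + 2 \left(-4\right)}{-4 + 2 \left(-4\right)}\right) + 41553} = \sqrt{\left(35 - 9 \frac{-1 - 8}{-4 - 8}\right) + 41553} = \sqrt{\left(35 - 9 \frac{1}{-12} \left(-9\right)\right) + 41553} = \sqrt{\left(35 - 9 \left(\left(- \frac{1}{12}\right) \left(-9\right)\right)\right) + 41553} = \sqrt{\left(35 - \frac{27}{4}\right) + 41553} = \sqrt{\frac{113}{4} + 41553} = \sqrt{\frac{166325}{4}} = \frac{5 \sqrt{6653}}{2}$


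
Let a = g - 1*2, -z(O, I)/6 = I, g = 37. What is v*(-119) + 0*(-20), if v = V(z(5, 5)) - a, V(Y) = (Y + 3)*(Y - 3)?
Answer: -101864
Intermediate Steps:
z(O, I) = -6*I
V(Y) = (-3 + Y)*(3 + Y) (V(Y) = (3 + Y)*(-3 + Y) = (-3 + Y)*(3 + Y))
a = 35 (a = 37 - 1*2 = 37 - 2 = 35)
v = 856 (v = (-9 + (-6*5)²) - 1*35 = (-9 + (-30)²) - 35 = (-9 + 900) - 35 = 891 - 35 = 856)
v*(-119) + 0*(-20) = 856*(-119) + 0*(-20) = -101864 + 0 = -101864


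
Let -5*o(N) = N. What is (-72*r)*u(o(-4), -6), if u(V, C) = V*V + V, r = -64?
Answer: 165888/25 ≈ 6635.5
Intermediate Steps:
o(N) = -N/5
u(V, C) = V + V**2 (u(V, C) = V**2 + V = V + V**2)
(-72*r)*u(o(-4), -6) = (-72*(-64))*((-1/5*(-4))*(1 - 1/5*(-4))) = 4608*(4*(1 + 4/5)/5) = 4608*((4/5)*(9/5)) = 4608*(36/25) = 165888/25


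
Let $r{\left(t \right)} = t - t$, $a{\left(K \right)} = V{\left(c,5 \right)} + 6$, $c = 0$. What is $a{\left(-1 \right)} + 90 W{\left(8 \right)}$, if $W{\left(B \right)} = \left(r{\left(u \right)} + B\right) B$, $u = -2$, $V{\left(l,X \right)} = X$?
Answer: $5771$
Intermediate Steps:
$a{\left(K \right)} = 11$ ($a{\left(K \right)} = 5 + 6 = 11$)
$r{\left(t \right)} = 0$
$W{\left(B \right)} = B^{2}$ ($W{\left(B \right)} = \left(0 + B\right) B = B B = B^{2}$)
$a{\left(-1 \right)} + 90 W{\left(8 \right)} = 11 + 90 \cdot 8^{2} = 11 + 90 \cdot 64 = 11 + 5760 = 5771$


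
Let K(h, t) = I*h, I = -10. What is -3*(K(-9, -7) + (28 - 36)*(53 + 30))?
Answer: 1722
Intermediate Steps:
K(h, t) = -10*h
-3*(K(-9, -7) + (28 - 36)*(53 + 30)) = -3*(-10*(-9) + (28 - 36)*(53 + 30)) = -3*(90 - 8*83) = -3*(90 - 664) = -3*(-574) = 1722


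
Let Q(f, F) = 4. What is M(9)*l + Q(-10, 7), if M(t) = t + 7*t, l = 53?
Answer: 3820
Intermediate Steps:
M(t) = 8*t
M(9)*l + Q(-10, 7) = (8*9)*53 + 4 = 72*53 + 4 = 3816 + 4 = 3820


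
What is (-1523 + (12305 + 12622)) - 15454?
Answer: 7950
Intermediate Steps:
(-1523 + (12305 + 12622)) - 15454 = (-1523 + 24927) - 15454 = 23404 - 15454 = 7950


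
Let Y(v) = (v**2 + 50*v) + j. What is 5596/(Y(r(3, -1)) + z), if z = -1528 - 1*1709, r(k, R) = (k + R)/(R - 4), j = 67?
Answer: -69950/39873 ≈ -1.7543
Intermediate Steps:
r(k, R) = (R + k)/(-4 + R)
z = -3237 (z = -1528 - 1709 = -3237)
Y(v) = 67 + v**2 + 50*v (Y(v) = (v**2 + 50*v) + 67 = 67 + v**2 + 50*v)
5596/(Y(r(3, -1)) + z) = 5596/((67 + ((-1 + 3)/(-4 - 1))**2 + 50*((-1 + 3)/(-4 - 1))) - 3237) = 5596/((67 + (2/(-5))**2 + 50*(2/(-5))) - 3237) = 5596/((67 + (-1/5*2)**2 + 50*(-1/5*2)) - 3237) = 5596/((67 + (-2/5)**2 + 50*(-2/5)) - 3237) = 5596/((67 + 4/25 - 20) - 3237) = 5596/(1179/25 - 3237) = 5596/(-79746/25) = 5596*(-25/79746) = -69950/39873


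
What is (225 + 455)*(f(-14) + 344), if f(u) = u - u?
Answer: 233920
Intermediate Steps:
f(u) = 0
(225 + 455)*(f(-14) + 344) = (225 + 455)*(0 + 344) = 680*344 = 233920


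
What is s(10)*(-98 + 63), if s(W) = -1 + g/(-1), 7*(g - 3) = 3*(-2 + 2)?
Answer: 140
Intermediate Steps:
g = 3 (g = 3 + (3*(-2 + 2))/7 = 3 + (3*0)/7 = 3 + (⅐)*0 = 3 + 0 = 3)
s(W) = -4 (s(W) = -1 + 3/(-1) = -1 - 1*3 = -1 - 3 = -4)
s(10)*(-98 + 63) = -4*(-98 + 63) = -4*(-35) = 140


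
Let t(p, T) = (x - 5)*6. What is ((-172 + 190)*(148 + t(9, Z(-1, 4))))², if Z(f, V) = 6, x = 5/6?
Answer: 4901796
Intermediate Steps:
x = ⅚ (x = 5*(⅙) = ⅚ ≈ 0.83333)
t(p, T) = -25 (t(p, T) = (⅚ - 5)*6 = -25/6*6 = -25)
((-172 + 190)*(148 + t(9, Z(-1, 4))))² = ((-172 + 190)*(148 - 25))² = (18*123)² = 2214² = 4901796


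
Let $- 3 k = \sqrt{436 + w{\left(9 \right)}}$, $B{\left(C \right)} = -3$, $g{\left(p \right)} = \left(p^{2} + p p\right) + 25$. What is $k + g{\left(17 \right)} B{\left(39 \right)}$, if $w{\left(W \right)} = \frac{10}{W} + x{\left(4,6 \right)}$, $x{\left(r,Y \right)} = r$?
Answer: $-1809 - \frac{\sqrt{3970}}{9} \approx -1816.0$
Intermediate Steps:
$g{\left(p \right)} = 25 + 2 p^{2}$ ($g{\left(p \right)} = \left(p^{2} + p^{2}\right) + 25 = 2 p^{2} + 25 = 25 + 2 p^{2}$)
$w{\left(W \right)} = 4 + \frac{10}{W}$ ($w{\left(W \right)} = \frac{10}{W} + 4 = 4 + \frac{10}{W}$)
$k = - \frac{\sqrt{3970}}{9}$ ($k = - \frac{\sqrt{436 + \left(4 + \frac{10}{9}\right)}}{3} = - \frac{\sqrt{436 + \frac{46}{9}}}{3} = - \frac{\sqrt{\frac{3970}{9}}}{3} = - \frac{\frac{1}{3} \sqrt{3970}}{3} = - \frac{\sqrt{3970}}{9} \approx -7.0009$)
$k + g{\left(17 \right)} B{\left(39 \right)} = - \frac{\sqrt{3970}}{9} + \left(25 + 2 \cdot 17^{2}\right) \left(-3\right) = - \frac{\sqrt{3970}}{9} + \left(25 + 2 \cdot 289\right) \left(-3\right) = - \frac{\sqrt{3970}}{9} + \left(25 + 578\right) \left(-3\right) = - \frac{\sqrt{3970}}{9} + 603 \left(-3\right) = - \frac{\sqrt{3970}}{9} - 1809 = -1809 - \frac{\sqrt{3970}}{9}$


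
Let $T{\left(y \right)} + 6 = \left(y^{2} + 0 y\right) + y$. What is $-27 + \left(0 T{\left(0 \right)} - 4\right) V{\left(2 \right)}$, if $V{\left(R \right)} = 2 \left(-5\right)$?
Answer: $13$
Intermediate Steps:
$V{\left(R \right)} = -10$
$T{\left(y \right)} = -6 + y + y^{2}$ ($T{\left(y \right)} = -6 + \left(\left(y^{2} + 0 y\right) + y\right) = -6 + \left(\left(y^{2} + 0\right) + y\right) = -6 + \left(y^{2} + y\right) = -6 + \left(y + y^{2}\right) = -6 + y + y^{2}$)
$-27 + \left(0 T{\left(0 \right)} - 4\right) V{\left(2 \right)} = -27 + \left(0 \left(-6 + 0 + 0^{2}\right) - 4\right) \left(-10\right) = -27 + \left(0 \left(-6 + 0 + 0\right) - 4\right) \left(-10\right) = -27 + \left(0 \left(-6\right) - 4\right) \left(-10\right) = -27 + \left(0 - 4\right) \left(-10\right) = -27 - -40 = -27 + 40 = 13$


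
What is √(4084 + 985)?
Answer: √5069 ≈ 71.197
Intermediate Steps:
√(4084 + 985) = √5069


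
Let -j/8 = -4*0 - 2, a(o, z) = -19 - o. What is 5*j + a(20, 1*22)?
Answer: 41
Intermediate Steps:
j = 16 (j = -8*(-4*0 - 2) = -8*(0 - 2) = -8*(-2) = 16)
5*j + a(20, 1*22) = 5*16 + (-19 - 1*20) = 80 + (-19 - 20) = 80 - 39 = 41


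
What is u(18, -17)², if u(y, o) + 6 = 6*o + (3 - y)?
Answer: 15129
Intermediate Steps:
u(y, o) = -3 - y + 6*o (u(y, o) = -6 + (6*o + (3 - y)) = -6 + (3 - y + 6*o) = -3 - y + 6*o)
u(18, -17)² = (-3 - 1*18 + 6*(-17))² = (-3 - 18 - 102)² = (-123)² = 15129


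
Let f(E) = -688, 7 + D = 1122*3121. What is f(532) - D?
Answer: -3502443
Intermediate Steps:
D = 3501755 (D = -7 + 1122*3121 = -7 + 3501762 = 3501755)
f(532) - D = -688 - 1*3501755 = -688 - 3501755 = -3502443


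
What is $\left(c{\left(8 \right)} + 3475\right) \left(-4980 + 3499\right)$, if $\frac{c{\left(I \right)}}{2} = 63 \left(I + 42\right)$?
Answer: $-14476775$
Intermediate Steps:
$c{\left(I \right)} = 5292 + 126 I$ ($c{\left(I \right)} = 2 \cdot 63 \left(I + 42\right) = 2 \cdot 63 \left(42 + I\right) = 2 \left(2646 + 63 I\right) = 5292 + 126 I$)
$\left(c{\left(8 \right)} + 3475\right) \left(-4980 + 3499\right) = \left(\left(5292 + 126 \cdot 8\right) + 3475\right) \left(-4980 + 3499\right) = \left(\left(5292 + 1008\right) + 3475\right) \left(-1481\right) = \left(6300 + 3475\right) \left(-1481\right) = 9775 \left(-1481\right) = -14476775$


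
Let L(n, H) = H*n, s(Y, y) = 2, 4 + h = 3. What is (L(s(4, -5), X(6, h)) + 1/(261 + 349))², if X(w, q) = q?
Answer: 1485961/372100 ≈ 3.9934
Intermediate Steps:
h = -1 (h = -4 + 3 = -1)
(L(s(4, -5), X(6, h)) + 1/(261 + 349))² = (-1*2 + 1/(261 + 349))² = (-2 + 1/610)² = (-1219/610)² = 1485961/372100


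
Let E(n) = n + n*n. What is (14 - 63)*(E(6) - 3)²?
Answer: -74529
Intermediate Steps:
E(n) = n + n²
(14 - 63)*(E(6) - 3)² = (14 - 63)*(6*(1 + 6) - 3)² = -49*(6*7 - 3)² = -49*(42 - 3)² = -49*39² = -49*1521 = -74529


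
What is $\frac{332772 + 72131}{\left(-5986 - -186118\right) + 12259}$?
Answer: $\frac{404903}{192391} \approx 2.1046$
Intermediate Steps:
$\frac{332772 + 72131}{\left(-5986 - -186118\right) + 12259} = \frac{404903}{\left(-5986 + 186118\right) + 12259} = \frac{404903}{180132 + 12259} = \frac{404903}{192391}$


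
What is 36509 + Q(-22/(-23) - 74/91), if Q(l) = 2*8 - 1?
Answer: 36524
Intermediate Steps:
Q(l) = 15 (Q(l) = 16 - 1 = 15)
36509 + Q(-22/(-23) - 74/91) = 36509 + 15 = 36524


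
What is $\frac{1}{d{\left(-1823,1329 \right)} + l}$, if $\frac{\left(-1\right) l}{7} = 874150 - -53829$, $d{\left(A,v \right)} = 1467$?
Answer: $- \frac{1}{6494386} \approx -1.5398 \cdot 10^{-7}$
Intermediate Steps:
$l = -6495853$ ($l = - 7 \left(874150 - -53829\right) = - 7 \left(874150 + 53829\right) = \left(-7\right) 927979 = -6495853$)
$\frac{1}{d{\left(-1823,1329 \right)} + l} = \frac{1}{1467 - 6495853} = \frac{1}{-6494386} = - \frac{1}{6494386}$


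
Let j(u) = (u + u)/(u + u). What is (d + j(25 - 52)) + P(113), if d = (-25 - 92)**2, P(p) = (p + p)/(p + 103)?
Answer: 1478633/108 ≈ 13691.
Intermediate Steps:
P(p) = 2*p/(103 + p) (P(p) = (2*p)/(103 + p) = 2*p/(103 + p))
d = 13689 (d = (-117)**2 = 13689)
j(u) = 1 (j(u) = (2*u)/((2*u)) = (2*u)*(1/(2*u)) = 1)
(d + j(25 - 52)) + P(113) = (13689 + 1) + 2*113/(103 + 113) = 13690 + 2*113/216 = 13690 + 2*113*(1/216) = 13690 + 113/108 = 1478633/108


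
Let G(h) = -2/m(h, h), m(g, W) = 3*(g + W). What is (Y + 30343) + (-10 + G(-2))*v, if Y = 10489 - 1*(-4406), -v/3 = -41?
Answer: 88057/2 ≈ 44029.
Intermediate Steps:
v = 123 (v = -3*(-41) = 123)
m(g, W) = 3*W + 3*g (m(g, W) = 3*(W + g) = 3*W + 3*g)
G(h) = -1/(3*h) (G(h) = -2/(3*h + 3*h) = -2*1/(6*h) = -1/(3*h))
Y = 14895 (Y = 10489 + 4406 = 14895)
(Y + 30343) + (-10 + G(-2))*v = (14895 + 30343) + (-10 - ⅓/(-2))*123 = 45238 + (-10 - ⅓*(-½))*123 = 45238 + (-10 + ⅙)*123 = 45238 - 59/6*123 = 45238 - 2419/2 = 88057/2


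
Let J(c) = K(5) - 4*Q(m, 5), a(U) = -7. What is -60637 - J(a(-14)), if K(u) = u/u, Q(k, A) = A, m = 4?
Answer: -60618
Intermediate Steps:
K(u) = 1
J(c) = -19 (J(c) = 1 - 4*5 = 1 - 20 = -19)
-60637 - J(a(-14)) = -60637 - 1*(-19) = -60637 + 19 = -60618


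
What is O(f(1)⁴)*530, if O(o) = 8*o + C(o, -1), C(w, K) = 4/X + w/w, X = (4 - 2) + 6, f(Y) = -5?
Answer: 2650795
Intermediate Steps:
X = 8 (X = 2 + 6 = 8)
C(w, K) = 3/2 (C(w, K) = 4/8 + w/w = 4*(⅛) + 1 = ½ + 1 = 3/2)
O(o) = 3/2 + 8*o (O(o) = 8*o + 3/2 = 3/2 + 8*o)
O(f(1)⁴)*530 = (3/2 + 8*(-5)⁴)*530 = (3/2 + 8*625)*530 = (3/2 + 5000)*530 = (10003/2)*530 = 2650795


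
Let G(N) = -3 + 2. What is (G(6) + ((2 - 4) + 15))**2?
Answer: 144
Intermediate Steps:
G(N) = -1
(G(6) + ((2 - 4) + 15))**2 = (-1 + ((2 - 4) + 15))**2 = (-1 + (-2 + 15))**2 = (-1 + 13)**2 = 12**2 = 144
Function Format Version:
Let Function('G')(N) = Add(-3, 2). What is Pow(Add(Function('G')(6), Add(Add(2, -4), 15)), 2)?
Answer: 144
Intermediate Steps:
Function('G')(N) = -1
Pow(Add(Function('G')(6), Add(Add(2, -4), 15)), 2) = Pow(Add(-1, Add(Add(2, -4), 15)), 2) = Pow(Add(-1, Add(-2, 15)), 2) = Pow(Add(-1, 13), 2) = Pow(12, 2) = 144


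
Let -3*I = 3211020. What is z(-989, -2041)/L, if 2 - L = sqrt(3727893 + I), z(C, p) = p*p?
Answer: -8331362/2657549 - 4165681*sqrt(2657553)/2657549 ≈ -2558.5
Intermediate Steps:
I = -1070340 (I = -1/3*3211020 = -1070340)
z(C, p) = p**2
L = 2 - sqrt(2657553) (L = 2 - sqrt(3727893 - 1070340) = 2 - sqrt(2657553) ≈ -1628.2)
z(-989, -2041)/L = (-2041)**2/(2 - sqrt(2657553)) = 4165681/(2 - sqrt(2657553))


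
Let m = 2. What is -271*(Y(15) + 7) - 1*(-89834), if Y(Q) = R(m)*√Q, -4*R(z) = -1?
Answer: 87937 - 271*√15/4 ≈ 87675.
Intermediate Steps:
R(z) = ¼ (R(z) = -¼*(-1) = ¼)
Y(Q) = √Q/4
-271*(Y(15) + 7) - 1*(-89834) = -271*(√15/4 + 7) - 1*(-89834) = -271*(7 + √15/4) + 89834 = (-1897 - 271*√15/4) + 89834 = 87937 - 271*√15/4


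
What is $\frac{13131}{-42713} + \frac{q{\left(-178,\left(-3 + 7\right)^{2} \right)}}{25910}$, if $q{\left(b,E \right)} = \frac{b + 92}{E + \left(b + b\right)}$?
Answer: $- \frac{57836279041}{188137951100} \approx -0.30741$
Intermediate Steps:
$q{\left(b,E \right)} = \frac{92 + b}{E + 2 b}$
$\frac{13131}{-42713} + \frac{q{\left(-178,\left(-3 + 7\right)^{2} \right)}}{25910} = \frac{13131}{-42713} + \frac{\frac{1}{\left(-3 + 7\right)^{2} + 2 \left(-178\right)} \left(92 - 178\right)}{25910} = 13131 \left(- \frac{1}{42713}\right) + \frac{1}{4^{2} - 356} \left(-86\right) \frac{1}{25910} = - \frac{13131}{42713} + \frac{1}{16 - 356} \left(-86\right) \frac{1}{25910} = - \frac{13131}{42713} + \frac{1}{-340} \left(-86\right) \frac{1}{25910} = - \frac{13131}{42713} + \left(- \frac{1}{340}\right) \left(-86\right) \frac{1}{25910} = - \frac{13131}{42713} + \frac{43}{170} \cdot \frac{1}{25910} = - \frac{13131}{42713} + \frac{43}{4404700} = - \frac{57836279041}{188137951100}$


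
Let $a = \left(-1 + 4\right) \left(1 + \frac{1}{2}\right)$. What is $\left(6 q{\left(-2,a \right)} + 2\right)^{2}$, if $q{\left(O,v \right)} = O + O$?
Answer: $484$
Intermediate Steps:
$a = \frac{9}{2}$ ($a = 3 \left(1 + \frac{1}{2}\right) = 3 \cdot \frac{3}{2} = \frac{9}{2} \approx 4.5$)
$q{\left(O,v \right)} = 2 O$
$\left(6 q{\left(-2,a \right)} + 2\right)^{2} = \left(6 \cdot 2 \left(-2\right) + 2\right)^{2} = \left(6 \left(-4\right) + 2\right)^{2} = \left(-24 + 2\right)^{2} = \left(-22\right)^{2} = 484$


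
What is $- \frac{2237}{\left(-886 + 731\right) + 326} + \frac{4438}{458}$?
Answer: $- \frac{132824}{39159} \approx -3.3919$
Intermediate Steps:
$- \frac{2237}{\left(-886 + 731\right) + 326} + \frac{4438}{458} = - \frac{2237}{-155 + 326} + 4438 \cdot \frac{1}{458} = - \frac{2237}{171} + \frac{2219}{229} = - \frac{132824}{39159}$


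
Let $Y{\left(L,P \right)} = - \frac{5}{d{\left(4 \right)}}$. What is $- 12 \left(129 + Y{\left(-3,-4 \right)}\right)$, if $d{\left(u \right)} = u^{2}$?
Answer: $- \frac{6177}{4} \approx -1544.3$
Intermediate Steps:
$Y{\left(L,P \right)} = - \frac{5}{16}$ ($Y{\left(L,P \right)} = - \frac{5}{4^{2}} = - \frac{5}{16}$)
$- 12 \left(129 + Y{\left(-3,-4 \right)}\right) = - 12 \left(129 - \frac{5}{16}\right) = \left(-12\right) \frac{2059}{16} = - \frac{6177}{4}$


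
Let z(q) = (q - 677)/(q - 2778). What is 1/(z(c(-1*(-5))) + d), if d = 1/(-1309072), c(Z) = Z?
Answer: 3630056656/879693611 ≈ 4.1265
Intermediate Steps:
z(q) = (-677 + q)/(-2778 + q)
d = -1/1309072 ≈ -7.6390e-7
1/(z(c(-1*(-5))) + d) = 1/((-677 - 1*(-5))/(-2778 - 1*(-5)) - 1/1309072) = 1/((-677 + 5)/(-2778 + 5) - 1/1309072) = 1/(-672/(-2773) - 1/1309072) = 1/(-1/2773*(-672) - 1/1309072) = 1/(672/2773 - 1/1309072) = 1/(879693611/3630056656) = 3630056656/879693611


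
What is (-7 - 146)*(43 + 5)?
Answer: -7344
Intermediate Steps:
(-7 - 146)*(43 + 5) = -153*48 = -7344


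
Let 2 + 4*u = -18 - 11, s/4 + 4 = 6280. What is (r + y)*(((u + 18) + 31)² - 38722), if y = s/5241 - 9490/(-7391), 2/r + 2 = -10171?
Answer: -118141280540314955/525418237284 ≈ -2.2485e+5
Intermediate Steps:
r = -2/10173 (r = 2/(-2 - 10171) = 2/(-10173) = 2*(-1/10173) = -2/10173 ≈ -0.00019660)
s = 25104 (s = -16 + 4*6280 = -16 + 25120 = 25104)
y = 78426918/12912077 (y = 25104/5241 - 9490/(-7391) = 25104*(1/5241) - 9490*(-1/7391) = 8368/1747 + 9490/7391 = 78426918/12912077 ≈ 6.0739)
u = -31/4 (u = -½ + (-18 - 11)/4 = -½ + (¼)*(-29) = -½ - 29/4 = -31/4 ≈ -7.7500)
(r + y)*(((u + 18) + 31)² - 38722) = (-2/10173 + 78426918/12912077)*(((-31/4 + 18) + 31)² - 38722) = 797811212660*((41/4 + 31)² - 38722)/131354559321 = 797811212660*((165/4)² - 38722)/131354559321 = 797811212660*(27225/16 - 38722)/131354559321 = (797811212660/131354559321)*(-592327/16) = -118141280540314955/525418237284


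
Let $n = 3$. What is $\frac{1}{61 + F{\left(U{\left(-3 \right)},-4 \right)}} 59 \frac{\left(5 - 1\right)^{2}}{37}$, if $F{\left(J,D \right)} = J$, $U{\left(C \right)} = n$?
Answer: $\frac{59}{148} \approx 0.39865$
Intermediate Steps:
$U{\left(C \right)} = 3$
$\frac{1}{61 + F{\left(U{\left(-3 \right)},-4 \right)}} 59 \frac{\left(5 - 1\right)^{2}}{37} = \frac{1}{61 + 3} \cdot 59 \frac{\left(5 - 1\right)^{2}}{37} = \frac{1}{64} \cdot 59 \cdot 4^{2} \cdot \frac{1}{37} = \frac{1}{64} \cdot 59 \cdot 16 \cdot \frac{1}{37} = \frac{59}{64} \cdot \frac{16}{37} = \frac{59}{148}$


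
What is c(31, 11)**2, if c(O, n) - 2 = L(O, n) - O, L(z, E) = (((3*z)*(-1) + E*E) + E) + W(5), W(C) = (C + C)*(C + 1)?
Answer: 4900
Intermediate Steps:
W(C) = 2*C*(1 + C) (W(C) = (2*C)*(1 + C) = 2*C*(1 + C))
L(z, E) = 60 + E + E**2 - 3*z (L(z, E) = (((3*z)*(-1) + E*E) + E) + 2*5*(1 + 5) = ((-3*z + E**2) + E) + 2*5*6 = ((E**2 - 3*z) + E) + 60 = (E + E**2 - 3*z) + 60 = 60 + E + E**2 - 3*z)
c(O, n) = 62 + n + n**2 - 4*O (c(O, n) = 2 + ((60 + n + n**2 - 3*O) - O) = 2 + (60 + n + n**2 - 4*O) = 62 + n + n**2 - 4*O)
c(31, 11)**2 = (62 + 11 + 11**2 - 4*31)**2 = (62 + 11 + 121 - 124)**2 = 70**2 = 4900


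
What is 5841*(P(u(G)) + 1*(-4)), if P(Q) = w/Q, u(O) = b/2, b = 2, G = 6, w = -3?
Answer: -40887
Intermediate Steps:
u(O) = 1 (u(O) = 2/2 = 2*(1/2) = 1)
P(Q) = -3/Q
5841*(P(u(G)) + 1*(-4)) = 5841*(-3/1 + 1*(-4)) = 5841*(-3*1 - 4) = 5841*(-3 - 4) = 5841*(-7) = -40887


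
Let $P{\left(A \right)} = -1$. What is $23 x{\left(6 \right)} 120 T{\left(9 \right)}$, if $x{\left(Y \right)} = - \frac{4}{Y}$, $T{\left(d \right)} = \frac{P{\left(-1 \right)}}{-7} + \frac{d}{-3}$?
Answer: $\frac{36800}{7} \approx 5257.1$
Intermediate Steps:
$T{\left(d \right)} = \frac{1}{7} - \frac{d}{3}$ ($T{\left(d \right)} = - \frac{1}{-7} + \frac{d}{-3} = \left(-1\right) \left(- \frac{1}{7}\right) + d \left(- \frac{1}{3}\right) = \frac{1}{7} - \frac{d}{3}$)
$23 x{\left(6 \right)} 120 T{\left(9 \right)} = 23 \left(- \frac{4}{6}\right) 120 \left(\frac{1}{7} - 3\right) = 23 \left(\left(-4\right) \frac{1}{6}\right) 120 \left(\frac{1}{7} - 3\right) = 23 \left(- \frac{2}{3}\right) 120 \left(- \frac{20}{7}\right) = \left(- \frac{46}{3}\right) 120 \left(- \frac{20}{7}\right) = \left(-1840\right) \left(- \frac{20}{7}\right) = \frac{36800}{7}$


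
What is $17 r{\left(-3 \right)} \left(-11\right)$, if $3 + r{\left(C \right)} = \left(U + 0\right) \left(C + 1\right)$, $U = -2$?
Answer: $-187$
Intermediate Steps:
$r{\left(C \right)} = -5 - 2 C$ ($r{\left(C \right)} = -3 + \left(-2 + 0\right) \left(C + 1\right) = -3 - 2 \left(1 + C\right) = -3 - \left(2 + 2 C\right) = -5 - 2 C$)
$17 r{\left(-3 \right)} \left(-11\right) = 17 \left(-5 - -6\right) \left(-11\right) = 17 \left(-5 + 6\right) \left(-11\right) = 17 \cdot 1 \left(-11\right) = 17 \left(-11\right) = -187$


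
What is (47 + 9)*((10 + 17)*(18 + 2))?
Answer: 30240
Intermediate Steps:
(47 + 9)*((10 + 17)*(18 + 2)) = 56*(27*20) = 56*540 = 30240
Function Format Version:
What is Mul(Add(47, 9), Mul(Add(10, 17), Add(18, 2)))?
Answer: 30240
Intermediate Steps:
Mul(Add(47, 9), Mul(Add(10, 17), Add(18, 2))) = Mul(56, Mul(27, 20)) = Mul(56, 540) = 30240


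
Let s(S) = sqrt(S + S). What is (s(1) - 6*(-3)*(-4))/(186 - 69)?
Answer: -8/13 + sqrt(2)/117 ≈ -0.60330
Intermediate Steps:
s(S) = sqrt(2)*sqrt(S) (s(S) = sqrt(2*S) = sqrt(2)*sqrt(S))
(s(1) - 6*(-3)*(-4))/(186 - 69) = (sqrt(2)*sqrt(1) - 6*(-3)*(-4))/(186 - 69) = (sqrt(2)*1 + 18*(-4))/117 = (sqrt(2) - 72)*(1/117) = (-72 + sqrt(2))*(1/117) = -8/13 + sqrt(2)/117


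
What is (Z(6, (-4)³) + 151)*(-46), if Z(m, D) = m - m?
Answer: -6946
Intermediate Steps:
Z(m, D) = 0
(Z(6, (-4)³) + 151)*(-46) = (0 + 151)*(-46) = 151*(-46) = -6946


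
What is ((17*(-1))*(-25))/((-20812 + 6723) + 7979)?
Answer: -85/1222 ≈ -0.069558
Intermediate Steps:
((17*(-1))*(-25))/((-20812 + 6723) + 7979) = (-17*(-25))/(-14089 + 7979) = 425/(-6110) = 425*(-1/6110) = -85/1222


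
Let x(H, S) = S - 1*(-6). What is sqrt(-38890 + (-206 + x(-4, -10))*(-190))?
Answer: sqrt(1010) ≈ 31.780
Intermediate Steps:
x(H, S) = 6 + S (x(H, S) = S + 6 = 6 + S)
sqrt(-38890 + (-206 + x(-4, -10))*(-190)) = sqrt(-38890 + (-206 + (6 - 10))*(-190)) = sqrt(-38890 + (-206 - 4)*(-190)) = sqrt(-38890 - 210*(-190)) = sqrt(-38890 + 39900) = sqrt(1010)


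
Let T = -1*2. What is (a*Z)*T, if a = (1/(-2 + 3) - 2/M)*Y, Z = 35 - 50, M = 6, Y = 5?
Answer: 100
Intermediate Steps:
T = -2
Z = -15
a = 10/3 (a = (1/(-2 + 3) - 2/6)*5 = (1/1 - 2*⅙)*5 = (1 - ⅓)*5 = (⅔)*5 = 10/3 ≈ 3.3333)
(a*Z)*T = ((10/3)*(-15))*(-2) = -50*(-2) = 100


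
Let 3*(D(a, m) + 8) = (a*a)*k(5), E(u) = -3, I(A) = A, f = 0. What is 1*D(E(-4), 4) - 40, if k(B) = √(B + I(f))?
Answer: -48 + 3*√5 ≈ -41.292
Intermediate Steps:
k(B) = √B (k(B) = √(B + 0) = √B)
D(a, m) = -8 + √5*a²/3 (D(a, m) = -8 + ((a*a)*√5)/3 = -8 + (a²*√5)/3 = -8 + (√5*a²)/3 = -8 + √5*a²/3)
1*D(E(-4), 4) - 40 = 1*(-8 + (⅓)*√5*(-3)²) - 40 = 1*(-8 + (⅓)*√5*9) - 40 = 1*(-8 + 3*√5) - 40 = (-8 + 3*√5) - 40 = -48 + 3*√5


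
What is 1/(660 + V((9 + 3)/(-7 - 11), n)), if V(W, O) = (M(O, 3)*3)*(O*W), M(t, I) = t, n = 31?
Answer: -1/1262 ≈ -0.00079239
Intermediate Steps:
V(W, O) = 3*W*O² (V(W, O) = (O*3)*(O*W) = (3*O)*(O*W) = 3*W*O²)
1/(660 + V((9 + 3)/(-7 - 11), n)) = 1/(660 + 3*((9 + 3)/(-7 - 11))*31²) = 1/(660 + 3*(12/(-18))*961) = 1/(660 + 3*(12*(-1/18))*961) = 1/(660 + 3*(-⅔)*961) = 1/(660 - 1922) = 1/(-1262) = -1/1262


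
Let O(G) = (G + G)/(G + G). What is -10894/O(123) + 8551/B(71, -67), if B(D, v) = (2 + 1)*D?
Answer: -2311871/213 ≈ -10854.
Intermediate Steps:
B(D, v) = 3*D
O(G) = 1 (O(G) = (2*G)/((2*G)) = (2*G)*(1/(2*G)) = 1)
-10894/O(123) + 8551/B(71, -67) = -10894/1 + 8551/((3*71)) = -10894*1 + 8551/213 = -10894 + 8551*(1/213) = -10894 + 8551/213 = -2311871/213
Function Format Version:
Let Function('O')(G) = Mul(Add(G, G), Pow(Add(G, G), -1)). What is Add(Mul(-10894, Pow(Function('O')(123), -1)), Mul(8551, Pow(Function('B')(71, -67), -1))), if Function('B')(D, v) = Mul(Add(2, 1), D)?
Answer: Rational(-2311871, 213) ≈ -10854.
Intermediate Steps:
Function('B')(D, v) = Mul(3, D)
Function('O')(G) = 1 (Function('O')(G) = Mul(Mul(2, G), Pow(Mul(2, G), -1)) = Mul(Mul(2, G), Mul(Rational(1, 2), Pow(G, -1))) = 1)
Add(Mul(-10894, Pow(Function('O')(123), -1)), Mul(8551, Pow(Function('B')(71, -67), -1))) = Add(Mul(-10894, Pow(1, -1)), Mul(8551, Pow(Mul(3, 71), -1))) = Add(Mul(-10894, 1), Mul(8551, Pow(213, -1))) = Add(-10894, Mul(8551, Rational(1, 213))) = Add(-10894, Rational(8551, 213)) = Rational(-2311871, 213)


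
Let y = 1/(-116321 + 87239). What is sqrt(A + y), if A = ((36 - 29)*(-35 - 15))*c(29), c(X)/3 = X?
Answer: I*sqrt(25753474974882)/29082 ≈ 174.5*I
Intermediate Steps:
c(X) = 3*X
y = -1/29082 (y = 1/(-29082) = -1/29082 ≈ -3.4386e-5)
A = -30450 (A = ((36 - 29)*(-35 - 15))*(3*29) = (7*(-50))*87 = -350*87 = -30450)
sqrt(A + y) = sqrt(-30450 - 1/29082) = sqrt(-885546901/29082) = I*sqrt(25753474974882)/29082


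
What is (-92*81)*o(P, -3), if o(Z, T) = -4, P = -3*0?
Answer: 29808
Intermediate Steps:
P = 0
(-92*81)*o(P, -3) = -92*81*(-4) = -7452*(-4) = 29808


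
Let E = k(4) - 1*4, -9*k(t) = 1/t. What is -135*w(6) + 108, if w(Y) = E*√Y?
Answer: 108 + 2175*√6/4 ≈ 1439.9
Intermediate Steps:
k(t) = -1/(9*t)
E = -145/36 (E = -⅑/4 - 1*4 = -⅑*¼ - 4 = -1/36 - 4 = -145/36 ≈ -4.0278)
w(Y) = -145*√Y/36
-135*w(6) + 108 = -(-2175)*√6/4 + 108 = 2175*√6/4 + 108 = 108 + 2175*√6/4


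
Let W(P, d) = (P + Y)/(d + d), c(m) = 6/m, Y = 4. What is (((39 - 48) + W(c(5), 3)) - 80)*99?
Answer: -43626/5 ≈ -8725.2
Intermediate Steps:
W(P, d) = (4 + P)/(2*d) (W(P, d) = (P + 4)/(d + d) = (4 + P)/((2*d)) = (4 + P)*(1/(2*d)) = (4 + P)/(2*d))
(((39 - 48) + W(c(5), 3)) - 80)*99 = (((39 - 48) + (½)*(4 + 6/5)/3) - 80)*99 = ((-9 + (½)*(⅓)*(4 + 6*(⅕))) - 80)*99 = ((-9 + (½)*(⅓)*(4 + 6/5)) - 80)*99 = ((-9 + (½)*(⅓)*(26/5)) - 80)*99 = ((-9 + 13/15) - 80)*99 = (-122/15 - 80)*99 = -1322/15*99 = -43626/5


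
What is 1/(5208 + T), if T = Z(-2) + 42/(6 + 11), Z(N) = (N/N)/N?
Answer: 34/177139 ≈ 0.00019194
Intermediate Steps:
Z(N) = 1/N
T = 67/34 (T = 1/(-2) + 42/(6 + 11) = -½ + 42/17 = 67/34 ≈ 1.9706)
1/(5208 + T) = 1/(5208 + 67/34) = 1/(177139/34) = 34/177139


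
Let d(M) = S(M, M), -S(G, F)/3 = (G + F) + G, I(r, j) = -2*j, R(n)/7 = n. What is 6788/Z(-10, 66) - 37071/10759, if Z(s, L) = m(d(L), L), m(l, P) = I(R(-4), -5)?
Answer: 36330691/53795 ≈ 675.35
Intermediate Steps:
R(n) = 7*n
S(G, F) = -6*G - 3*F (S(G, F) = -3*((G + F) + G) = -3*((F + G) + G) = -3*(F + 2*G) = -6*G - 3*F)
d(M) = -9*M (d(M) = -6*M - 3*M = -9*M)
m(l, P) = 10 (m(l, P) = -2*(-5) = 10)
Z(s, L) = 10
6788/Z(-10, 66) - 37071/10759 = 6788/10 - 37071/10759 = 6788*(⅒) - 37071*1/10759 = 3394/5 - 37071/10759 = 36330691/53795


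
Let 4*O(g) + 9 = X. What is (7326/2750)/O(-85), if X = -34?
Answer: -1332/5375 ≈ -0.24781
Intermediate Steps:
O(g) = -43/4 (O(g) = -9/4 + (¼)*(-34) = -9/4 - 17/2 = -43/4)
(7326/2750)/O(-85) = (7326/2750)/(-43/4) = (7326*(1/2750))*(-4/43) = (333/125)*(-4/43) = -1332/5375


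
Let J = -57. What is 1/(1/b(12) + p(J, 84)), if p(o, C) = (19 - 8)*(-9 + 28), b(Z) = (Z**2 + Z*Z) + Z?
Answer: 300/62701 ≈ 0.0047846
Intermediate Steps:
b(Z) = Z + 2*Z**2 (b(Z) = (Z**2 + Z**2) + Z = 2*Z**2 + Z = Z + 2*Z**2)
p(o, C) = 209 (p(o, C) = 11*19 = 209)
1/(1/b(12) + p(J, 84)) = 1/(1/(12*(1 + 2*12)) + 209) = 1/(1/(12*(1 + 24)) + 209) = 1/(1/(12*25) + 209) = 1/(1/300 + 209) = 1/(62701/300) = 300/62701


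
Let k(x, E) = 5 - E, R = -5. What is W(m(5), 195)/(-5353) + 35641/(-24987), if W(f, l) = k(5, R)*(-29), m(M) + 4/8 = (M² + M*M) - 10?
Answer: -183540043/133755411 ≈ -1.3722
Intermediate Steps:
m(M) = -21/2 + 2*M² (m(M) = -½ + ((M² + M*M) - 10) = -½ + ((M² + M²) - 10) = -½ + (2*M² - 10) = -½ + (-10 + 2*M²) = -21/2 + 2*M²)
W(f, l) = -290 (W(f, l) = (5 - 1*(-5))*(-29) = (5 + 5)*(-29) = 10*(-29) = -290)
W(m(5), 195)/(-5353) + 35641/(-24987) = -290/(-5353) + 35641/(-24987) = -290*(-1/5353) + 35641*(-1/24987) = 290/5353 - 35641/24987 = -183540043/133755411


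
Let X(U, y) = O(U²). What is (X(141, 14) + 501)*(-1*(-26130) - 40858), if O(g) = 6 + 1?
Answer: -7481824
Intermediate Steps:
O(g) = 7
X(U, y) = 7
(X(141, 14) + 501)*(-1*(-26130) - 40858) = (7 + 501)*(-1*(-26130) - 40858) = 508*(26130 - 40858) = 508*(-14728) = -7481824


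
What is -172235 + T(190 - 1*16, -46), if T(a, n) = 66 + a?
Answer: -171995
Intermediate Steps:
-172235 + T(190 - 1*16, -46) = -172235 + (66 + (190 - 1*16)) = -172235 + (66 + (190 - 16)) = -172235 + (66 + 174) = -172235 + 240 = -171995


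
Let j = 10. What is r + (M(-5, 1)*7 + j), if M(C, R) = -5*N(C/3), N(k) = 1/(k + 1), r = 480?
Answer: 1085/2 ≈ 542.50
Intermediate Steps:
N(k) = 1/(1 + k)
M(C, R) = -5/(1 + C/3)
r + (M(-5, 1)*7 + j) = 480 + (-15/(3 - 5)*7 + 10) = 480 + (-15/(-2)*7 + 10) = 480 + (-15*(-½)*7 + 10) = 480 + ((15/2)*7 + 10) = 480 + (105/2 + 10) = 480 + 125/2 = 1085/2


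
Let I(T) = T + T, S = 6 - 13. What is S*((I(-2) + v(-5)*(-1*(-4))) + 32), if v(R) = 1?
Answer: -224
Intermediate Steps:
S = -7
I(T) = 2*T
S*((I(-2) + v(-5)*(-1*(-4))) + 32) = -7*((2*(-2) + 1*(-1*(-4))) + 32) = -7*((-4 + 1*4) + 32) = -7*((-4 + 4) + 32) = -7*(0 + 32) = -7*32 = -224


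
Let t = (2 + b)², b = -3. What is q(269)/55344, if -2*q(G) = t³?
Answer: -1/110688 ≈ -9.0344e-6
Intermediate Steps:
t = 1 (t = (2 - 3)² = (-1)² = 1)
q(G) = -½ (q(G) = -½*1³ = -½*1 = -½)
q(269)/55344 = -½/55344 = -½*1/55344 = -1/110688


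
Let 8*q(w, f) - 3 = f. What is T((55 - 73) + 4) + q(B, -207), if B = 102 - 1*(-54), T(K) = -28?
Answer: -107/2 ≈ -53.500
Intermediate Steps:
B = 156 (B = 102 + 54 = 156)
q(w, f) = 3/8 + f/8
T((55 - 73) + 4) + q(B, -207) = -28 + (3/8 + (⅛)*(-207)) = -28 + (3/8 - 207/8) = -28 - 51/2 = -107/2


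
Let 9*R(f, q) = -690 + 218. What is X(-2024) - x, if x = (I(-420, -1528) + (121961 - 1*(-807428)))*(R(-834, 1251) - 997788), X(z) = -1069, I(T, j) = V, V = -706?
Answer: 926677456399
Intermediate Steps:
R(f, q) = -472/9 (R(f, q) = (-690 + 218)/9 = (⅑)*(-472) = -472/9)
I(T, j) = -706
x = -926677457468 (x = (-706 + (121961 - 1*(-807428)))*(-472/9 - 997788) = (-706 + (121961 + 807428))*(-8980564/9) = (-706 + 929389)*(-8980564/9) = 928683*(-8980564/9) = -926677457468)
X(-2024) - x = -1069 - 1*(-926677457468) = -1069 + 926677457468 = 926677456399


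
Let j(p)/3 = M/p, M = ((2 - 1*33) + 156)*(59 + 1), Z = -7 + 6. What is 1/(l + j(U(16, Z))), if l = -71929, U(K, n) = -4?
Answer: -1/77554 ≈ -1.2894e-5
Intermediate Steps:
Z = -1
M = 7500 (M = ((2 - 33) + 156)*60 = (-31 + 156)*60 = 125*60 = 7500)
j(p) = 22500/p (j(p) = 3*(7500/p) = 22500/p)
1/(l + j(U(16, Z))) = 1/(-71929 + 22500/(-4)) = 1/(-71929 + 22500*(-¼)) = 1/(-71929 - 5625) = 1/(-77554) = -1/77554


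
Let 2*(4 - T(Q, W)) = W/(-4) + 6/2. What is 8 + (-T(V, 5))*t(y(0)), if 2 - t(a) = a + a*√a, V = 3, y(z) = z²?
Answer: 7/4 ≈ 1.7500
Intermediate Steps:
T(Q, W) = 5/2 + W/8 (T(Q, W) = 4 - (W/(-4) + 6/2)/2 = 4 - (W*(-¼) + 6*(½))/2 = 4 - (-W/4 + 3)/2 = 4 - (3 - W/4)/2 = 4 + (-3/2 + W/8) = 5/2 + W/8)
t(a) = 2 - a - a^(3/2) (t(a) = 2 - (a + a*√a) = 2 - (a + a^(3/2)) = 2 + (-a - a^(3/2)) = 2 - a - a^(3/2))
8 + (-T(V, 5))*t(y(0)) = 8 + (-(5/2 + (⅛)*5))*(2 - 1*0² - (0²)^(3/2)) = 8 + (-(5/2 + 5/8))*(2 - 1*0 - 0^(3/2)) = 8 + (-1*25/8)*(2 + 0 - 1*0) = 8 - 25*(2 + 0 + 0)/8 = 8 - 25/8*2 = 8 - 25/4 = 7/4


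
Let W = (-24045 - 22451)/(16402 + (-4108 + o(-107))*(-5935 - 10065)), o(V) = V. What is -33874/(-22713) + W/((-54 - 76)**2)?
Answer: 4827100733839694/3236639958847425 ≈ 1.4914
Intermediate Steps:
W = -23248/33728201 (W = (-24045 - 22451)/(16402 + (-4108 - 107)*(-5935 - 10065)) = -46496/(16402 - 4215*(-16000)) = -46496/(16402 + 67440000) = -46496/67456402 = -46496*1/67456402 = -23248/33728201 ≈ -0.00068927)
-33874/(-22713) + W/((-54 - 76)**2) = -33874/(-22713) - 23248/(33728201*(-54 - 76)**2) = -33874*(-1/22713) - 23248/(33728201*((-130)**2)) = 33874/22713 - 23248/33728201/16900 = 33874/22713 - 23248/33728201*1/16900 = 33874/22713 - 5812/142501649225 = 4827100733839694/3236639958847425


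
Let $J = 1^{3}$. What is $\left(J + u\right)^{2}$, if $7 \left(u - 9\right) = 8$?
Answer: $\frac{6084}{49} \approx 124.16$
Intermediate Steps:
$u = \frac{71}{7}$ ($u = 9 + \frac{1}{7} \cdot 8 = 9 + \frac{8}{7} = \frac{71}{7} \approx 10.143$)
$J = 1$
$\left(J + u\right)^{2} = \left(1 + \frac{71}{7}\right)^{2} = \left(\frac{78}{7}\right)^{2} = \frac{6084}{49}$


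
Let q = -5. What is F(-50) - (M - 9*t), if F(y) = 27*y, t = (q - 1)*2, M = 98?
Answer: -1556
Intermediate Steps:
t = -12 (t = (-5 - 1)*2 = -6*2 = -12)
F(-50) - (M - 9*t) = 27*(-50) - (98 - 9*(-12)) = -1350 - (98 + 108) = -1350 - 1*206 = -1350 - 206 = -1556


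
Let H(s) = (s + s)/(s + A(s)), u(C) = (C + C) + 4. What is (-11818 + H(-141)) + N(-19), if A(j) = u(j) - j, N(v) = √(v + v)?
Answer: -1642561/139 + I*√38 ≈ -11817.0 + 6.1644*I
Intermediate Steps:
u(C) = 4 + 2*C (u(C) = 2*C + 4 = 4 + 2*C)
N(v) = √2*√v (N(v) = √(2*v) = √2*√v)
A(j) = 4 + j (A(j) = (4 + 2*j) - j = 4 + j)
H(s) = 2*s/(4 + 2*s) (H(s) = (s + s)/(s + (4 + s)) = (2*s)/(4 + 2*s) = 2*s/(4 + 2*s))
(-11818 + H(-141)) + N(-19) = (-11818 - 141/(2 - 141)) + √2*√(-19) = (-11818 - 141/(-139)) + √2*(I*√19) = (-11818 - 141*(-1/139)) + I*√38 = (-11818 + 141/139) + I*√38 = -1642561/139 + I*√38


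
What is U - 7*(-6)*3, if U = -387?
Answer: -261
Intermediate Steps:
U - 7*(-6)*3 = -387 - 7*(-6)*3 = -387 + 42*3 = -387 + 126 = -261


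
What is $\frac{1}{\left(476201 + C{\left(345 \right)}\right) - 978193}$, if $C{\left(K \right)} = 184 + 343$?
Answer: $- \frac{1}{501465} \approx -1.9942 \cdot 10^{-6}$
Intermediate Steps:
$C{\left(K \right)} = 527$
$\frac{1}{\left(476201 + C{\left(345 \right)}\right) - 978193} = \frac{1}{\left(476201 + 527\right) - 978193} = \frac{1}{476728 - 978193} = \frac{1}{-501465} = - \frac{1}{501465}$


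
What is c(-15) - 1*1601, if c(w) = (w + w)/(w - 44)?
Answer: -94429/59 ≈ -1600.5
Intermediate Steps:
c(w) = 2*w/(-44 + w) (c(w) = (2*w)/(-44 + w) = 2*w/(-44 + w))
c(-15) - 1*1601 = 2*(-15)/(-44 - 15) - 1*1601 = 2*(-15)/(-59) - 1601 = 2*(-15)*(-1/59) - 1601 = 30/59 - 1601 = -94429/59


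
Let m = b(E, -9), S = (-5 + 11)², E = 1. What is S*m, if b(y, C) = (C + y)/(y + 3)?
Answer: -72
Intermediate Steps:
b(y, C) = (C + y)/(3 + y)
S = 36 (S = 6² = 36)
m = -2 (m = (-9 + 1)/(3 + 1) = -8/4 = (¼)*(-8) = -2)
S*m = 36*(-2) = -72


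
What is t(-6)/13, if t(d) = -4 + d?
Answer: -10/13 ≈ -0.76923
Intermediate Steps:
t(-6)/13 = (-4 - 6)/13 = (1/13)*(-10) = -10/13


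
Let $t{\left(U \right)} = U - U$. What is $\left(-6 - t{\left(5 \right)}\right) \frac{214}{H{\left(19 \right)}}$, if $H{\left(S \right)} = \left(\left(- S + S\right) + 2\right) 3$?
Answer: $-214$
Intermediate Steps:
$t{\left(U \right)} = 0$
$H{\left(S \right)} = 6$ ($H{\left(S \right)} = \left(0 + 2\right) 3 = 2 \cdot 3 = 6$)
$\left(-6 - t{\left(5 \right)}\right) \frac{214}{H{\left(19 \right)}} = \left(-6 - 0\right) \frac{214}{6} = \left(-6 + 0\right) 214 \cdot \frac{1}{6} = \left(-6\right) \frac{107}{3} = -214$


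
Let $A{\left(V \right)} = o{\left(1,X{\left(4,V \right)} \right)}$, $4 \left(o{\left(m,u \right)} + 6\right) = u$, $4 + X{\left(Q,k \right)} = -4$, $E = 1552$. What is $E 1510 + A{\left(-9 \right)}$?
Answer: $2343512$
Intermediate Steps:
$X{\left(Q,k \right)} = -8$ ($X{\left(Q,k \right)} = -4 - 4 = -8$)
$o{\left(m,u \right)} = -6 + \frac{u}{4}$
$A{\left(V \right)} = -8$ ($A{\left(V \right)} = -6 + \frac{1}{4} \left(-8\right) = -6 - 2 = -8$)
$E 1510 + A{\left(-9 \right)} = 1552 \cdot 1510 - 8 = 2343520 - 8 = 2343512$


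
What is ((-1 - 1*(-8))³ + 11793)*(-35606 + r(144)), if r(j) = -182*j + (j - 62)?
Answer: -749179552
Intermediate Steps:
r(j) = -62 - 181*j (r(j) = -182*j + (-62 + j) = -62 - 181*j)
((-1 - 1*(-8))³ + 11793)*(-35606 + r(144)) = ((-1 - 1*(-8))³ + 11793)*(-35606 + (-62 - 181*144)) = ((-1 + 8)³ + 11793)*(-35606 + (-62 - 26064)) = (7³ + 11793)*(-35606 - 26126) = (343 + 11793)*(-61732) = 12136*(-61732) = -749179552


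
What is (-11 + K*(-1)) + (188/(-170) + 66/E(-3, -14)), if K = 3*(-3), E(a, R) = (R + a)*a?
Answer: -154/85 ≈ -1.8118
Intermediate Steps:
E(a, R) = a*(R + a)
K = -9
(-11 + K*(-1)) + (188/(-170) + 66/E(-3, -14)) = (-11 - 9*(-1)) + (188/(-170) + 66/((-3*(-14 - 3)))) = (-11 + 9) + (188*(-1/170) + 66/((-3*(-17)))) = -2 + (-94/85 + 66/51) = -2 + (-94/85 + 66*(1/51)) = -2 + (-94/85 + 22/17) = -2 + 16/85 = -154/85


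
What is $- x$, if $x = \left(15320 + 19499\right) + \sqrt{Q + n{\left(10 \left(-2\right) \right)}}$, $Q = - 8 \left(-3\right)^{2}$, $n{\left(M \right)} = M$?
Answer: $-34819 - 2 i \sqrt{23} \approx -34819.0 - 9.5917 i$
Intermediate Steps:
$Q = -72$ ($Q = \left(-8\right) 9 = -72$)
$x = 34819 + 2 i \sqrt{23}$ ($x = \left(15320 + 19499\right) + \sqrt{-72 + 10 \left(-2\right)} = 34819 + \sqrt{-72 - 20} = 34819 + \sqrt{-92} = 34819 + 2 i \sqrt{23} \approx 34819.0 + 9.5917 i$)
$- x = - (34819 + 2 i \sqrt{23}) = -34819 - 2 i \sqrt{23}$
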